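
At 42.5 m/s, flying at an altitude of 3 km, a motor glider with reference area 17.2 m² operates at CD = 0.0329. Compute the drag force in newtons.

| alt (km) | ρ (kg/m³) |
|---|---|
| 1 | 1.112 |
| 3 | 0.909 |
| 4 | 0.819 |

At 3 km, from the table: ρ = 0.909 kg/m³.
D = ½ρv²S·CD = ½ × 0.909 × 42.5² × 17.2 × 0.0329 = 465 N

D = 465 N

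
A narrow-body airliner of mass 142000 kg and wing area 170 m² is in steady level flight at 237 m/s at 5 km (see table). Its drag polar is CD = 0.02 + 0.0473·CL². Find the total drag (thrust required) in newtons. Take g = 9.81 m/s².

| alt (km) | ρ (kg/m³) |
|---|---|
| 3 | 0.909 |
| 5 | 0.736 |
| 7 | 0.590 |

At 5 km, from the table: ρ = 0.736 kg/m³.
In steady level flight, lift balances weight: W = mg = 142000 × 9.81 = 1.393×10^6 N.
Dynamic pressure q = 0.5 × 0.736 × 237² = 20670 Pa.
CL = W/(q·S) = 1.393×10^6 / (20670 × 170) = 0.3964.
CD = 0.02 + 0.0473 × 0.3964² = 0.02743.
D = q·S·CD = 20670 × 170 × 0.02743 = 96400 N

D = 96400 N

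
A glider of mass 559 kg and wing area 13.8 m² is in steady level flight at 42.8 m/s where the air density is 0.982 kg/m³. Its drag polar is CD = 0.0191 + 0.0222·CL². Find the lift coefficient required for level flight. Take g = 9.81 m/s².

In steady level flight, lift balances weight: W = mg = 559 × 9.81 = 5483.8 N.
q = ½ρv² = ½ × 0.982 × 42.8² = 899.4 Pa.
CL = W/(q·S) = 5483.8 / (899.4 × 13.8) = 0.4418.

CL = 0.442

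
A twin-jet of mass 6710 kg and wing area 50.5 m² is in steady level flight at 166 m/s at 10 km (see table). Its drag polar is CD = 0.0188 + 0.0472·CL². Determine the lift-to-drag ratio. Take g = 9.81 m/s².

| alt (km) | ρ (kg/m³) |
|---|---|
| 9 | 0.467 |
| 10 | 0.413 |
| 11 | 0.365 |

At 10 km, from the table: ρ = 0.413 kg/m³.
Level flight ⇒ L = W = m·g = 6710 × 9.81 = 65825 N.
Dynamic pressure q = 0.5 × 0.413 × 166² = 5690 Pa.
CL = W/(q·S) = 65825 / (5690 × 50.5) = 0.2291.
CD = 0.0188 + 0.0472 × 0.2291² = 0.02128.
L/D = CL/CD = 0.2291 / 0.02128 = 10.8

L/D = 10.8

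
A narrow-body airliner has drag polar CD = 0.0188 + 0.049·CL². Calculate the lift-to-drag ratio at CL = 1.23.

CD = 0.0188 + 0.049 × 1.23² = 0.09293
L/D = CL/CD = 1.23 / 0.09293 = 13.2

L/D = 13.2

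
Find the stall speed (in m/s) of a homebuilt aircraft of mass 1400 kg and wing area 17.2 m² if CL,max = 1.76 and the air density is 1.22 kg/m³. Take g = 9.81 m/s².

At stall, lift equals weight: L = W = m·g = 1400 × 9.81 = 13730 N.
V_stall = √(2W/(ρ·S·CL,max)) = √(2 × 13730 / (1.22 × 17.2 × 1.76))
V_stall = √743.7 = 27.3 m/s

V_stall = 27.3 m/s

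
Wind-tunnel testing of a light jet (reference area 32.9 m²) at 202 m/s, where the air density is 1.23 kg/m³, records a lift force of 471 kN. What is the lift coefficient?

From L = ½ρv²S·CL, rearranging gives CL = 2L/(ρv²S).
CL = 2 × 4.71×10^5 / (1.23 × 202² × 32.9) = 0.57

CL = 0.57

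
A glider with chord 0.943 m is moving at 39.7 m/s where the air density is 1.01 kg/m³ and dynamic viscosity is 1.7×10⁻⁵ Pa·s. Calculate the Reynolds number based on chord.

Re = ρ·v·c/μ = 1.01 × 39.7 × 0.943 / (1.7×10⁻⁵) = 2.22×10^6

Re = 2.22×10^6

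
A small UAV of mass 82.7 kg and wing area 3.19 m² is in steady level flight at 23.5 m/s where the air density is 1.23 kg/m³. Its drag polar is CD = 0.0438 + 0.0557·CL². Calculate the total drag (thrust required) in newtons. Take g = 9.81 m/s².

In steady level flight, lift balances weight: W = mg = 82.7 × 9.81 = 811.29 N.
Dynamic pressure q = 0.5 × 1.23 × 23.5² = 339.6 Pa.
CL = 2W/(ρv²S) = 2×811.29/(1.23×23.5²×3.19) = 0.7488.
CD = 0.0438 + 0.0557 × 0.7488² = 0.07503.
D = q·S·CD = 339.6 × 3.19 × 0.07503 = 81.29 N

D = 81.3 N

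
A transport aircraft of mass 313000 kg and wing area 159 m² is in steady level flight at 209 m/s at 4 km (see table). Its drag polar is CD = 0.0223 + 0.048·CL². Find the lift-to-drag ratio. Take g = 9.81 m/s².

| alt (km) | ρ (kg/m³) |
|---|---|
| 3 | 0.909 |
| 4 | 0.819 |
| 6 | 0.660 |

At 4 km, from the table: ρ = 0.819 kg/m³.
Level flight ⇒ L = W = m·g = 313000 × 9.81 = 3.0705×10^6 N.
Dynamic pressure q = 0.5 × 0.819 × 209² = 17890 Pa.
CL = W/(q·S) = 3.0705×10^6 / (17890 × 159) = 1.08.
CD = 0.0223 + 0.048 × 1.08² = 0.07825.
L/D = CL/CD = 1.08 / 0.07825 = 13.8

L/D = 13.8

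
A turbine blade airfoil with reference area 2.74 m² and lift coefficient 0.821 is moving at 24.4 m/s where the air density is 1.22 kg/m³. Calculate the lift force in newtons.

L = ½ρv²S·CL = ½ × 1.22 × 24.4² × 2.74 × 0.821 = 817 N

L = 817 N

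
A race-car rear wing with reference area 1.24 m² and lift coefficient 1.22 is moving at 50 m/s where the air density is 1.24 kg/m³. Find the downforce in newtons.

Dynamic pressure q = ½ρv² = ½ × 1.24 × 50² = 1550 Pa.
L = q·S·CL = 1550 × 1.24 × 1.22 = 2340 N

L = 2340 N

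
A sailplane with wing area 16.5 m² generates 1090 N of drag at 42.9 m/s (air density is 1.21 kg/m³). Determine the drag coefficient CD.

From D = ½ρv²S·CD, rearranging gives CD = 2D/(ρv²S).
CD = 2 × 1090 / (1.21 × 42.9² × 16.5) = 0.0593

CD = 0.0593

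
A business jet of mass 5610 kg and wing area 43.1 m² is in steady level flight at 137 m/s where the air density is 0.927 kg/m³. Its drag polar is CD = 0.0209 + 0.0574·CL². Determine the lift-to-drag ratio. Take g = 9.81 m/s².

Level flight ⇒ L = W = m·g = 5610 × 9.81 = 55034 N.
Dynamic pressure q = 0.5 × 0.927 × 137² = 8699 Pa.
CL = 2W/(ρv²S) = 2×55034/(0.927×137²×43.1) = 0.1468.
CD = 0.0209 + 0.0574 × 0.1468² = 0.02214.
L/D = CL/CD = 0.1468 / 0.02214 = 6.63

L/D = 6.63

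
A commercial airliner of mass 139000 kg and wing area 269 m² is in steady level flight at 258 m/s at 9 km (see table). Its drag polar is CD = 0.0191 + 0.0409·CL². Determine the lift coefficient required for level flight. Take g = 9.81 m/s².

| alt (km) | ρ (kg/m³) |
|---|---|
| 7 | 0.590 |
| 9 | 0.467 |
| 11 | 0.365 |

At 9 km, from the table: ρ = 0.467 kg/m³.
Weight W = mg = 139000 × 9.81 = 1.3636×10^6 N; in level flight L = W.
q = ½ρv² = ½ × 0.467 × 258² = 15540 Pa.
CL = 2W/(ρv²S) = 2×1.3636×10^6/(0.467×258²×269) = 0.3261.

CL = 0.326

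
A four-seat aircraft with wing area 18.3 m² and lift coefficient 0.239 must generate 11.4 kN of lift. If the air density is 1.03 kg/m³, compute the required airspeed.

L = ½ρv²S·CL ⇒ v = √(2L/(ρ·S·CL))
v = √(2 × 11400 / (1.03 × 18.3 × 0.239)) = √5061 = 71.1 m/s

v = 71.1 m/s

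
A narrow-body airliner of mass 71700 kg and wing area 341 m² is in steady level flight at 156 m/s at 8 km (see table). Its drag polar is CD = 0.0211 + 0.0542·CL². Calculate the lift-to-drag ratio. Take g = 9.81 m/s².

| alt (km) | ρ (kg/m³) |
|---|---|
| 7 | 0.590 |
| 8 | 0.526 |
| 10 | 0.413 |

L/D = 12.1

At 8 km, from the table: ρ = 0.526 kg/m³.
Weight W = mg = 71700 × 9.81 = 7.0338×10^5 N; in level flight L = W.
Dynamic pressure q = 0.5 × 0.526 × 156² = 6400 Pa.
CL = 2W/(ρv²S) = 2×7.0338×10^5/(0.526×156²×341) = 0.3223.
CD = 0.0211 + 0.0542 × 0.3223² = 0.02673.
L/D = CL/CD = 0.3223 / 0.02673 = 12.1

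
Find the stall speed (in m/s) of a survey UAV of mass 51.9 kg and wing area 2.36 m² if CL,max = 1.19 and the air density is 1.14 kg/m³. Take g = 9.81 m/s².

At stall, lift equals weight: L = W = m·g = 51.9 × 9.81 = 509.1 N.
V_stall = √(2W/(ρ·S·CL,max)) = √(2 × 509.1 / (1.14 × 2.36 × 1.19))
V_stall = √318.1 = 17.8 m/s

V_stall = 17.8 m/s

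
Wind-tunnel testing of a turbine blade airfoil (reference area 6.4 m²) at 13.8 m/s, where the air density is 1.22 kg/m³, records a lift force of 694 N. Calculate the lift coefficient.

From L = ½ρv²S·CL, rearranging gives CL = 2L/(ρv²S).
CL = 2 × 694 / (1.22 × 13.8² × 6.4) = 0.933

CL = 0.933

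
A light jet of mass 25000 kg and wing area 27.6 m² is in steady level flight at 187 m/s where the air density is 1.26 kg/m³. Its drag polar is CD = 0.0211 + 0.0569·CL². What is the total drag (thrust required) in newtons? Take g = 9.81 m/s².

Weight W = mg = 25000 × 9.81 = 2.4525×10^5 N; in level flight L = W.
q = ½ρv² = ½ × 1.26 × 187² = 22030 Pa.
CL = 2W/(ρv²S) = 2×2.4525×10^5/(1.26×187²×27.6) = 0.4033.
CD = 0.0211 + 0.0569 × 0.4033² = 0.03036.
D = q·S·CD = 22030 × 27.6 × 0.03036 = 18460 N

D = 18500 N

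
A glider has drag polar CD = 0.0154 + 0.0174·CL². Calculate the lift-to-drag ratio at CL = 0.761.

CD = 0.0154 + 0.0174 × 0.761² = 0.02548
L/D = CL/CD = 0.761 / 0.02548 = 29.9

L/D = 29.9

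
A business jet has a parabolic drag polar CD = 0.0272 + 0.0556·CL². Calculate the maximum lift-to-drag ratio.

(L/D)max = 12.9

For CD = CD0 + K·CL², (L/D)max occurs at CL* = √(CD0/K) and equals 1/(2√(K·CD0)).
(L/D)max = 1/(2√(0.0556 × 0.0272)) = 1/(2 × 0.03889) = 12.9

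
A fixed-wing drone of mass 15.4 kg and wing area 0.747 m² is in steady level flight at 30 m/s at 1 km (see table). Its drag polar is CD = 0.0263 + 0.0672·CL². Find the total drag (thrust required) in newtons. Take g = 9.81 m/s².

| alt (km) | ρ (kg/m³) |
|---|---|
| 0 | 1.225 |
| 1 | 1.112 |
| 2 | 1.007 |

D = 13.9 N

At 1 km, from the table: ρ = 1.112 kg/m³.
Weight W = mg = 15.4 × 9.81 = 151.07 N; in level flight L = W.
Dynamic pressure q = 0.5 × 1.112 × 30² = 500.4 Pa.
CL = W/(q·S) = 151.07 / (500.4 × 0.747) = 0.4042.
CD = 0.0263 + 0.0672 × 0.4042² = 0.03728.
D = q·S·CD = 500.4 × 0.747 × 0.03728 = 13.93 N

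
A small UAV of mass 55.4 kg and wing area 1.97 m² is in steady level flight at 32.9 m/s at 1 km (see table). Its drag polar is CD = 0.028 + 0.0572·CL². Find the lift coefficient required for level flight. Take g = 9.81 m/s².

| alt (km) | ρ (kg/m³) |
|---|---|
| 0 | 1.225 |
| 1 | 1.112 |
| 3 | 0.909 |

CL = 0.458

At 1 km, from the table: ρ = 1.112 kg/m³.
In steady level flight, lift balances weight: W = mg = 55.4 × 9.81 = 543.47 N.
q = ½ρv² = ½ × 1.112 × 32.9² = 601.8 Pa.
Required CL = L/(qS) = 543.47/(601.8·1.97) = 0.4584.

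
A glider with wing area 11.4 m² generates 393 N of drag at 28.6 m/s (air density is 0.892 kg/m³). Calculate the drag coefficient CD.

From D = ½ρv²S·CD, rearranging gives CD = 2D/(ρv²S).
CD = 2 × 393 / (0.892 × 28.6² × 11.4) = 0.0945

CD = 0.0945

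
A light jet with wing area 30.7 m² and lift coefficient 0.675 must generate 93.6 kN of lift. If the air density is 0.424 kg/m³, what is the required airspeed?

v = 146 m/s

L = ½ρv²S·CL ⇒ v = √(2L/(ρ·S·CL))
v = √(2 × 93600 / (0.424 × 30.7 × 0.675)) = √21310 = 146 m/s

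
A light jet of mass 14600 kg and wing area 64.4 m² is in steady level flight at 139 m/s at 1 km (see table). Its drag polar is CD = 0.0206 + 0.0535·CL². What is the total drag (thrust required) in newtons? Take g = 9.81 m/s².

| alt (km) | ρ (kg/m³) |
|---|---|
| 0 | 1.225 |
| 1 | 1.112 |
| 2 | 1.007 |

At 1 km, from the table: ρ = 1.112 kg/m³.
Weight W = mg = 14600 × 9.81 = 1.4323×10^5 N; in level flight L = W.
Dynamic pressure q = 0.5 × 1.112 × 139² = 10740 Pa.
CL = 2W/(ρv²S) = 2×1.4323×10^5/(1.112×139²×64.4) = 0.207.
CD = 0.0206 + 0.0535 × 0.207² = 0.02289.
D = q·S·CD = 10740 × 64.4 × 0.02289 = 15840 N

D = 15800 N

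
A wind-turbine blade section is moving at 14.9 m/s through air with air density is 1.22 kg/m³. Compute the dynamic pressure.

q = 135 Pa

q = ½ρv² = ½ × 1.22 × 14.9² = 135 Pa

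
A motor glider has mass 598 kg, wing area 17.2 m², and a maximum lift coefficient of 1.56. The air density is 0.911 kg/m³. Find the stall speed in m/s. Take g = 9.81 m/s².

V_stall = 21.9 m/s

At stall, lift equals weight: L = W = m·g = 598 × 9.81 = 5866 N.
V_stall = √(2W/(ρ·S·CL,max)) = √(2 × 5866 / (0.911 × 17.2 × 1.56))
V_stall = √480 = 21.9 m/s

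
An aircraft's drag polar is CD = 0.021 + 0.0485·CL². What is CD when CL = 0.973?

CD = 0.0669

CD = 0.021 + 0.0485 × 0.973² = 0.021 + 0.04592 = 0.0669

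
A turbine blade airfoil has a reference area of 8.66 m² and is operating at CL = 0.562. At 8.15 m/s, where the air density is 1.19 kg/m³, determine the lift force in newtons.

L = ½ρv²S·CL = ½ × 1.19 × 8.15² × 8.66 × 0.562 = 192 N

L = 192 N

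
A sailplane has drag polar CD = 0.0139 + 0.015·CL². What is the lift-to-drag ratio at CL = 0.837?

L/D = 34.3

CD = 0.0139 + 0.015 × 0.837² = 0.02441
L/D = CL/CD = 0.837 / 0.02441 = 34.3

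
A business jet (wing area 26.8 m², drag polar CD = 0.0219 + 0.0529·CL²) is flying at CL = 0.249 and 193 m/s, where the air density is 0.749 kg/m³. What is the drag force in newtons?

D = 9410 N

CD = 0.0219 + 0.0529 × 0.249² = 0.02518
D = ½ρv²S·CD = ½ × 0.749 × 193² × 26.8 × 0.02518 = 9410 N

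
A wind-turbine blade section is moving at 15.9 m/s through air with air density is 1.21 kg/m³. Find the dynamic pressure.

q = ½ρv² = ½ × 1.21 × 15.9² = 153 Pa

q = 153 Pa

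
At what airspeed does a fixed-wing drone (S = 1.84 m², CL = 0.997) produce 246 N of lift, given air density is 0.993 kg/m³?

L = ½ρv²S·CL ⇒ v = √(2L/(ρ·S·CL))
v = √(2 × 246 / (0.993 × 1.84 × 0.997)) = √270.1 = 16.4 m/s

v = 16.4 m/s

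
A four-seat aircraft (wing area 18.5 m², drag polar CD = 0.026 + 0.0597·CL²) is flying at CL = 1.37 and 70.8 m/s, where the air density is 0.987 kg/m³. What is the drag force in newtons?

CD = 0.026 + 0.0597 × 1.37² = 0.1381
D = ½ρv²S·CD = ½ × 0.987 × 70.8² × 18.5 × 0.1381 = 6320 N

D = 6320 N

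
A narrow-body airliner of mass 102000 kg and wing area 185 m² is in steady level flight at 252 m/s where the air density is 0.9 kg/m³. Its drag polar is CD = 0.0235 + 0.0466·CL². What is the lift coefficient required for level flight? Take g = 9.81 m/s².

CL = 0.189

In steady level flight, lift balances weight: W = mg = 102000 × 9.81 = 1.0006×10^6 N.
q = ½ρv² = ½ × 0.9 × 252² = 28580 Pa.
Required CL = L/(qS) = 1.0006×10^6/(28580·185) = 0.1893.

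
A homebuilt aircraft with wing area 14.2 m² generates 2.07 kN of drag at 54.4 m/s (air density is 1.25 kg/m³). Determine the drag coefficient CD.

CD = 0.0788

From D = ½ρv²S·CD, rearranging gives CD = 2D/(ρv²S).
CD = 2 × 2070 / (1.25 × 54.4² × 14.2) = 0.0788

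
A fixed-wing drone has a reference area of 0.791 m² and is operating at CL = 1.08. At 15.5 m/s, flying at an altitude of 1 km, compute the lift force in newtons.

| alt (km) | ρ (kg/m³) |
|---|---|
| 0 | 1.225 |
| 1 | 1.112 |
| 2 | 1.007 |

At 1 km, from the table: ρ = 1.112 kg/m³.
L = ½ρv²S·CL = ½ × 1.112 × 15.5² × 0.791 × 1.08 = 114 N

L = 114 N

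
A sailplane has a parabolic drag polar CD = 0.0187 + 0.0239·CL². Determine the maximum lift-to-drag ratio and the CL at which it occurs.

For CD = CD0 + K·CL², (L/D)max occurs at CL* = √(CD0/K) and equals 1/(2√(K·CD0)).
(L/D)max = 1/(2√(0.0239 × 0.0187)) = 1/(2 × 0.02114) = 23.7
CL* = √(0.0187/0.0239) = 0.885

(L/D)max = 23.7, at CL = 0.885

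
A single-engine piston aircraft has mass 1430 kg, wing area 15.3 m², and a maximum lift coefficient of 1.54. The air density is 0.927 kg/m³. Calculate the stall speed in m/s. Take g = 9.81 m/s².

V_stall = 35.8 m/s

At stall, lift equals weight: L = W = m·g = 1430 × 9.81 = 14030 N.
V_stall = √(2W/(ρ·S·CL,max)) = √(2 × 14030 / (0.927 × 15.3 × 1.54))
V_stall = √1285 = 35.8 m/s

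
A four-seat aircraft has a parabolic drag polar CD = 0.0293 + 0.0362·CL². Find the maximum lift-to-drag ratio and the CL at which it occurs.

For CD = CD0 + K·CL², (L/D)max occurs at CL* = √(CD0/K) and equals 1/(2√(K·CD0)).
(L/D)max = 1/(2√(0.0362 × 0.0293)) = 1/(2 × 0.03257) = 15.4
CL* = √(0.0293/0.0362) = 0.9

(L/D)max = 15.4, at CL = 0.9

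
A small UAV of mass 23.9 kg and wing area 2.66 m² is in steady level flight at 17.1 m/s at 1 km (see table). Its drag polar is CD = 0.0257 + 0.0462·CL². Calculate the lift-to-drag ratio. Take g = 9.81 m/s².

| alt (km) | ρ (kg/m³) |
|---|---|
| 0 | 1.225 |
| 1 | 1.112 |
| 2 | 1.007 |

L/D = 13.8

At 1 km, from the table: ρ = 1.112 kg/m³.
Level flight ⇒ L = W = m·g = 23.9 × 9.81 = 234.46 N.
Dynamic pressure q = 0.5 × 1.112 × 17.1² = 162.6 Pa.
CL = W/(q·S) = 234.46 / (162.6 × 2.66) = 0.5421.
CD = 0.0257 + 0.0462 × 0.5421² = 0.03928.
L/D = CL/CD = 0.5421 / 0.03928 = 13.8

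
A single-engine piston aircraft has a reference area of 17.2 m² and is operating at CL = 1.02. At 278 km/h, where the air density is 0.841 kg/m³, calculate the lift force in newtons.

L = 44000 N

Convert speed: v = 278 km/h ÷ 3.6 = 77.22 m/s.
L = ½ρv²S·CL = ½ × 0.841 × 77.22² × 17.2 × 1.02 = 44000 N ≈ 44 kN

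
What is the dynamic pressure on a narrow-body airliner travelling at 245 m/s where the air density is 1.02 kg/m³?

q = ½ρv² = ½ × 1.02 × 245² = 30600 Pa

q = 30600 Pa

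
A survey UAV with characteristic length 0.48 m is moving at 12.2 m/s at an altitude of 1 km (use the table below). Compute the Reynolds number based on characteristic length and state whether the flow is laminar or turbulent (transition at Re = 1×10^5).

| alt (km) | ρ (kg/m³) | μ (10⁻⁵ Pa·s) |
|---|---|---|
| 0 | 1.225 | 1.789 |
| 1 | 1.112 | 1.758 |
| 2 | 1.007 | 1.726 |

Re = 3.7×10^5 (turbulent)

At 1 km, from the table: ρ = 1.112 kg/m³, μ = 1.758×10⁻⁵ Pa·s.
Re = ρ·v·c/μ = 1.112 × 12.2 × 0.48 / (1.758×10⁻⁵) = 3.7×10^5
Since 3.7×10^5 > 1×10^5, the flow is turbulent.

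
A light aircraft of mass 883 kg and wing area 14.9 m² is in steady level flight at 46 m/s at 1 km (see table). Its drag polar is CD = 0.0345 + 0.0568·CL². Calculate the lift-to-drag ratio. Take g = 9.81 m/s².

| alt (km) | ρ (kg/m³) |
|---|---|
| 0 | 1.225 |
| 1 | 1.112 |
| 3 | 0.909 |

L/D = 10.2

At 1 km, from the table: ρ = 1.112 kg/m³.
Level flight ⇒ L = W = m·g = 883 × 9.81 = 8662.2 N.
Dynamic pressure q = 0.5 × 1.112 × 46² = 1176 Pa.
Required CL = L/(qS) = 8662.2/(1176·14.9) = 0.4941.
CD = 0.0345 + 0.0568 × 0.4941² = 0.04837.
L/D = CL/CD = 0.4941 / 0.04837 = 10.2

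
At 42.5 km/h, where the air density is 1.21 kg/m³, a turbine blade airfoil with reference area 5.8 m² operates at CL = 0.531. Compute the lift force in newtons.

Convert speed: v = 42.5 km/h ÷ 3.6 = 11.81 m/s.
L = ½ρv²S·CL = ½ × 1.21 × 11.81² × 5.8 × 0.531 = 260 N

L = 260 N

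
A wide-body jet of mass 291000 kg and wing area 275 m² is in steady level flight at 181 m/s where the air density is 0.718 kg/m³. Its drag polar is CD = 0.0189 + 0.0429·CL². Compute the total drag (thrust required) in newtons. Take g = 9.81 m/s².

In steady level flight, lift balances weight: W = mg = 291000 × 9.81 = 2.8547×10^6 N.
q = ½ρv² = ½ × 0.718 × 181² = 11760 Pa.
Required CL = L/(qS) = 2.8547×10^6/(11760·275) = 0.8826.
CD = 0.0189 + 0.0429 × 0.8826² = 0.05232.
D = q·S·CD = 11760 × 275 × 0.05232 = 1.692×10^5 N

D = 1.69×10^5 N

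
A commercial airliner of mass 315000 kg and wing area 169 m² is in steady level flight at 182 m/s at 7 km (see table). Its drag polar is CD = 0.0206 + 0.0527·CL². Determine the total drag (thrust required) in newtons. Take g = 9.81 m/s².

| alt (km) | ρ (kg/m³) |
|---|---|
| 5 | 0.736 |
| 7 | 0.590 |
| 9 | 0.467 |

At 7 km, from the table: ρ = 0.590 kg/m³.
In steady level flight, lift balances weight: W = mg = 315000 × 9.81 = 3.0902×10^6 N.
q = ½ρv² = ½ × 0.59 × 182² = 9772 Pa.
CL = 2W/(ρv²S) = 2×3.0902×10^6/(0.59×182²×169) = 1.871.
CD = 0.0206 + 0.0527 × 1.871² = 0.2051.
D = q·S·CD = 9772 × 169 × 0.2051 = 3.388×10^5 N

D = 3.39×10^5 N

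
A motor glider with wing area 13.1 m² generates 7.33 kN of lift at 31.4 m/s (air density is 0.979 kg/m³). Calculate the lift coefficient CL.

From L = ½ρv²S·CL, rearranging gives CL = 2L/(ρv²S).
CL = 2 × 7330 / (0.979 × 31.4² × 13.1) = 1.16

CL = 1.16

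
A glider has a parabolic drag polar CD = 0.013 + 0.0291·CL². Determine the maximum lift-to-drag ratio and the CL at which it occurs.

For CD = CD0 + K·CL², (L/D)max occurs at CL* = √(CD0/K) and equals 1/(2√(K·CD0)).
(L/D)max = 1/(2√(0.0291 × 0.013)) = 1/(2 × 0.01945) = 25.7
CL* = √(0.013/0.0291) = 0.668

(L/D)max = 25.7, at CL = 0.668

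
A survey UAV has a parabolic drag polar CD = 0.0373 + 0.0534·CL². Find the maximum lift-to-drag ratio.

(L/D)max = 11.2

For CD = CD0 + K·CL², (L/D)max occurs at CL* = √(CD0/K) and equals 1/(2√(K·CD0)).
(L/D)max = 1/(2√(0.0534 × 0.0373)) = 1/(2 × 0.04463) = 11.2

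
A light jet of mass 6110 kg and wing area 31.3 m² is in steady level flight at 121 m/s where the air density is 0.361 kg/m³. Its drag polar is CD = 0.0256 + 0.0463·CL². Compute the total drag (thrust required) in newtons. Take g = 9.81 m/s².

D = 4130 N

Level flight ⇒ L = W = m·g = 6110 × 9.81 = 59939 N.
Dynamic pressure q = 0.5 × 0.361 × 121² = 2643 Pa.
CL = 2W/(ρv²S) = 2×59939/(0.361×121²×31.3) = 0.7246.
CD = 0.0256 + 0.0463 × 0.7246² = 0.04991.
D = q·S·CD = 2643 × 31.3 × 0.04991 = 4129 N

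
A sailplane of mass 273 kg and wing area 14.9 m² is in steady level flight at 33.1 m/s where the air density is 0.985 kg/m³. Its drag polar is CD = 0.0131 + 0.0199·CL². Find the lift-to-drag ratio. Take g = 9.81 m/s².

Weight W = mg = 273 × 9.81 = 2678.1 N; in level flight L = W.
q = ½ρv² = ½ × 0.985 × 33.1² = 539.6 Pa.
CL = W/(q·S) = 2678.1 / (539.6 × 14.9) = 0.3331.
CD = 0.0131 + 0.0199 × 0.3331² = 0.01531.
L/D = CL/CD = 0.3331 / 0.01531 = 21.8

L/D = 21.8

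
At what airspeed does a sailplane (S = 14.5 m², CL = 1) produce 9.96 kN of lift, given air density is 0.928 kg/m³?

L = ½ρv²S·CL ⇒ v = √(2L/(ρ·S·CL))
v = √(2 × 9960 / (0.928 × 14.5 × 1)) = √1480 = 38.5 m/s

v = 38.5 m/s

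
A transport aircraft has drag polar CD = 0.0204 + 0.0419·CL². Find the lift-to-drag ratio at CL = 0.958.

L/D = 16.3

CD = 0.0204 + 0.0419 × 0.958² = 0.05885
L/D = CL/CD = 0.958 / 0.05885 = 16.3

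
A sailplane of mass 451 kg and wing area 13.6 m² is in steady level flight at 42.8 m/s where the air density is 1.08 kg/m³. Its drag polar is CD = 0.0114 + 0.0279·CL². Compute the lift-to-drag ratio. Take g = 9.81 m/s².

L/D = 22.8

Level flight ⇒ L = W = m·g = 451 × 9.81 = 4424.3 N.
q = ½ρv² = ½ × 1.08 × 42.8² = 989.2 Pa.
CL = 2W/(ρv²S) = 2×4424.3/(1.08×42.8²×13.6) = 0.3289.
CD = 0.0114 + 0.0279 × 0.3289² = 0.01442.
L/D = CL/CD = 0.3289 / 0.01442 = 22.8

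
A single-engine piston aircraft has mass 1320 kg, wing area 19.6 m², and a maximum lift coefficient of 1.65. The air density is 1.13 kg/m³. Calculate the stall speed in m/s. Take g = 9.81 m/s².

V_stall = 26.6 m/s

Stall occurs when L = W at CL,max. W = mg = 1320 × 9.81 = 12950 N.
V_stall = √(2W/(ρ·S·CL,max)) = √(2 × 12950 / (1.13 × 19.6 × 1.65))
V_stall = √708.7 = 26.6 m/s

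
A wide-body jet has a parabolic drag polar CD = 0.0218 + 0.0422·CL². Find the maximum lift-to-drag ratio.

(L/D)max = 16.5

For CD = CD0 + K·CL², (L/D)max occurs at CL* = √(CD0/K) and equals 1/(2√(K·CD0)).
(L/D)max = 1/(2√(0.0422 × 0.0218)) = 1/(2 × 0.03033) = 16.5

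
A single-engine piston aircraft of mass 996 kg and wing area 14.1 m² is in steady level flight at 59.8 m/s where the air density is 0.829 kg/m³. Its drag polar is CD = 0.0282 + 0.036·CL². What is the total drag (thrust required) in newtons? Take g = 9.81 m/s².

D = 754 N

Weight W = mg = 996 × 9.81 = 9770.8 N; in level flight L = W.
q = ½ρv² = ½ × 0.829 × 59.8² = 1482 Pa.
CL = 2W/(ρv²S) = 2×9770.8/(0.829×59.8²×14.1) = 0.4675.
CD = 0.0282 + 0.036 × 0.4675² = 0.03607.
D = q·S·CD = 1482 × 14.1 × 0.03607 = 753.8 N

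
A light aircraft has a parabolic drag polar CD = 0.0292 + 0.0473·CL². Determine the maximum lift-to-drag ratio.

(L/D)max = 13.5

For CD = CD0 + K·CL², (L/D)max occurs at CL* = √(CD0/K) and equals 1/(2√(K·CD0)).
(L/D)max = 1/(2√(0.0473 × 0.0292)) = 1/(2 × 0.03716) = 13.5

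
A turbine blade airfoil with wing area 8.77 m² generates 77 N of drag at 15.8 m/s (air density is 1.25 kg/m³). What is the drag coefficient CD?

From D = ½ρv²S·CD, rearranging gives CD = 2D/(ρv²S).
CD = 2 × 77 / (1.25 × 15.8² × 8.77) = 0.0563

CD = 0.0563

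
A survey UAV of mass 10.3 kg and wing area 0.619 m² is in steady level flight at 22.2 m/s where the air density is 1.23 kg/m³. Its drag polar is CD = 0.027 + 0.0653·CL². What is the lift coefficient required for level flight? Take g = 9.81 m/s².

CL = 0.539

Level flight ⇒ L = W = m·g = 10.3 × 9.81 = 101.04 N.
q = ½ρv² = ½ × 1.23 × 22.2² = 303.1 Pa.
CL = W/(q·S) = 101.04 / (303.1 × 0.619) = 0.5386.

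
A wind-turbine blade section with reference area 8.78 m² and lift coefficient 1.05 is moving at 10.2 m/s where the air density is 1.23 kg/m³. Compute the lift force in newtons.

L = ½ρv²S·CL = ½ × 1.23 × 10.2² × 8.78 × 1.05 = 590 N

L = 590 N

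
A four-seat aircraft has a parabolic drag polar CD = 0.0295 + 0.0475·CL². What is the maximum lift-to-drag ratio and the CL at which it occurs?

(L/D)max = 13.4, at CL = 0.788

For CD = CD0 + K·CL², (L/D)max occurs at CL* = √(CD0/K) and equals 1/(2√(K·CD0)).
(L/D)max = 1/(2√(0.0475 × 0.0295)) = 1/(2 × 0.03743) = 13.4
CL* = √(0.0295/0.0475) = 0.788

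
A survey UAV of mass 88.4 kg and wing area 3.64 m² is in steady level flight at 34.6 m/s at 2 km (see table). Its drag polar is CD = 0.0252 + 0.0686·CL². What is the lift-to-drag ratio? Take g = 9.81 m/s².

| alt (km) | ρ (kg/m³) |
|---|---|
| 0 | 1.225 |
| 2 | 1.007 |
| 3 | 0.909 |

L/D = 11

At 2 km, from the table: ρ = 1.007 kg/m³.
Level flight ⇒ L = W = m·g = 88.4 × 9.81 = 867.2 N.
q = ½ρv² = ½ × 1.007 × 34.6² = 602.8 Pa.
Required CL = L/(qS) = 867.2/(602.8·3.64) = 0.3952.
CD = 0.0252 + 0.0686 × 0.3952² = 0.03592.
L/D = CL/CD = 0.3952 / 0.03592 = 11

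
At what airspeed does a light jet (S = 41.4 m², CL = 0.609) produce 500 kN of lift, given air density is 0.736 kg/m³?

v = 232 m/s

L = ½ρv²S·CL ⇒ v = √(2L/(ρ·S·CL))
v = √(2 × 5×10^5 / (0.736 × 41.4 × 0.609)) = √53890 = 232 m/s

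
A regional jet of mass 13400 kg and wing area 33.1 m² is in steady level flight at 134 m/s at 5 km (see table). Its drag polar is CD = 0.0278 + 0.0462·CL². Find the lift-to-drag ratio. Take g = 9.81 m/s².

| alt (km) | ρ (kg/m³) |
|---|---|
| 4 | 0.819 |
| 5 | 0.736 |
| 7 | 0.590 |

At 5 km, from the table: ρ = 0.736 kg/m³.
Level flight ⇒ L = W = m·g = 13400 × 9.81 = 1.3145×10^5 N.
q = ½ρv² = ½ × 0.736 × 134² = 6608 Pa.
CL = W/(q·S) = 1.3145×10^5 / (6608 × 33.1) = 0.601.
CD = 0.0278 + 0.0462 × 0.601² = 0.04449.
L/D = CL/CD = 0.601 / 0.04449 = 13.5

L/D = 13.5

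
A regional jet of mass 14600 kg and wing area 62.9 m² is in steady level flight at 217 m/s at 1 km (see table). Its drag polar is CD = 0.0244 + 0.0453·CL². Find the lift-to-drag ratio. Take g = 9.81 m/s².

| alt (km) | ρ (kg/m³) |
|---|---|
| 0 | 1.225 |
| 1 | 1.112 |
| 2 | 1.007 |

L/D = 3.52

At 1 km, from the table: ρ = 1.112 kg/m³.
In steady level flight, lift balances weight: W = mg = 14600 × 9.81 = 1.4323×10^5 N.
Dynamic pressure q = 0.5 × 1.112 × 217² = 26180 Pa.
CL = 2W/(ρv²S) = 2×1.4323×10^5/(1.112×217²×62.9) = 0.08697.
CD = 0.0244 + 0.0453 × 0.08697² = 0.02474.
L/D = CL/CD = 0.08697 / 0.02474 = 3.52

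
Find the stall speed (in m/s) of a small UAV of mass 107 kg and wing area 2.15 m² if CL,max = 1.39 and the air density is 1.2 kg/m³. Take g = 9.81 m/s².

Stall occurs when L = W at CL,max. W = mg = 107 × 9.81 = 1050 N.
From L = ½ρV²S·CL,max = W: V_stall = √(2W/(ρSCL,max)) = √(2·1050/(1.2·2.15·1.39))
V_stall = √585.4 = 24.2 m/s

V_stall = 24.2 m/s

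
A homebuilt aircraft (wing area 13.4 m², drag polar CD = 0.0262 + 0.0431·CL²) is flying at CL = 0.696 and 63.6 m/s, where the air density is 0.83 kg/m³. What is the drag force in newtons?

D = 1060 N

CD = 0.0262 + 0.0431 × 0.696² = 0.04708
D = ½ρv²S·CD = ½ × 0.83 × 63.6² × 13.4 × 0.04708 = 1060 N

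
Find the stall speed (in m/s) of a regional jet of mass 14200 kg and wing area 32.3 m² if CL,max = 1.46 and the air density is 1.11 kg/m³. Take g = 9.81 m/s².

Stall occurs when L = W at CL,max. W = mg = 14200 × 9.81 = 1.393×10^5 N.
From L = ½ρV²S·CL,max = W: V_stall = √(2W/(ρSCL,max)) = √(2·1.393×10^5/(1.11·32.3·1.46))
V_stall = √5322 = 73 m/s

V_stall = 73 m/s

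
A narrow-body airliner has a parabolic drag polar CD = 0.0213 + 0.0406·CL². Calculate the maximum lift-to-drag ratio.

(L/D)max = 17

For CD = CD0 + K·CL², (L/D)max occurs at CL* = √(CD0/K) and equals 1/(2√(K·CD0)).
(L/D)max = 1/(2√(0.0406 × 0.0213)) = 1/(2 × 0.02941) = 17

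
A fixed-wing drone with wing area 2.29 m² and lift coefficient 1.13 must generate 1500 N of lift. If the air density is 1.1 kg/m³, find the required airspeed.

L = ½ρv²S·CL ⇒ v = √(2L/(ρ·S·CL))
v = √(2 × 1500 / (1.1 × 2.29 × 1.13)) = √1054 = 32.5 m/s

v = 32.5 m/s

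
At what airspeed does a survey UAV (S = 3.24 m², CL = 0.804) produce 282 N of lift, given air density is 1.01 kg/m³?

v = 14.6 m/s

L = ½ρv²S·CL ⇒ v = √(2L/(ρ·S·CL))
v = √(2 × 282 / (1.01 × 3.24 × 0.804)) = √214.4 = 14.6 m/s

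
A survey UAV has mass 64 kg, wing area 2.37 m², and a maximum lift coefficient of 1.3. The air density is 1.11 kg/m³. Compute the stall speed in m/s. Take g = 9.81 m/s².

At stall, lift equals weight: L = W = m·g = 64 × 9.81 = 627.8 N.
From L = ½ρV²S·CL,max = W: V_stall = √(2W/(ρSCL,max)) = √(2·627.8/(1.11·2.37·1.3))
V_stall = √367.2 = 19.2 m/s

V_stall = 19.2 m/s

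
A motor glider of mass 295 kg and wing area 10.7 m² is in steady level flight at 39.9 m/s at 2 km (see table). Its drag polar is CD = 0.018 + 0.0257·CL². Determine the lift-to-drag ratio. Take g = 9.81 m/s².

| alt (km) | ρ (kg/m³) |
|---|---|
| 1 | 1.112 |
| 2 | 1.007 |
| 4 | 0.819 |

L/D = 16.1

At 2 km, from the table: ρ = 1.007 kg/m³.
In steady level flight, lift balances weight: W = mg = 295 × 9.81 = 2894 N.
q = ½ρv² = ½ × 1.007 × 39.9² = 801.6 Pa.
Required CL = L/(qS) = 2894/(801.6·10.7) = 0.3374.
CD = 0.018 + 0.0257 × 0.3374² = 0.02093.
L/D = CL/CD = 0.3374 / 0.02093 = 16.1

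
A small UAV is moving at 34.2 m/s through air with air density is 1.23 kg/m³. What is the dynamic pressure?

q = ½ρv² = ½ × 1.23 × 34.2² = 719 Pa

q = 719 Pa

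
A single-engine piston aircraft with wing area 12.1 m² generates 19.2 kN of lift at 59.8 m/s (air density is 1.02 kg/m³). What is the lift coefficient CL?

CL = 0.87

From L = ½ρv²S·CL, rearranging gives CL = 2L/(ρv²S).
CL = 2 × 19200 / (1.02 × 59.8² × 12.1) = 0.87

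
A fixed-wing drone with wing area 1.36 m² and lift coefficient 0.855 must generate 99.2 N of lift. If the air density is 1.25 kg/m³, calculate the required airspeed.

v = 11.7 m/s

L = ½ρv²S·CL ⇒ v = √(2L/(ρ·S·CL))
v = √(2 × 99.2 / (1.25 × 1.36 × 0.855)) = √136.5 = 11.7 m/s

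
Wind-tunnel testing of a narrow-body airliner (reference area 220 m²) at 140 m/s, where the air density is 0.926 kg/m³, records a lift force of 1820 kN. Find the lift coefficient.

From L = ½ρv²S·CL, rearranging gives CL = 2L/(ρv²S).
CL = 2 × 1.82×10^6 / (0.926 × 140² × 220) = 0.912

CL = 0.912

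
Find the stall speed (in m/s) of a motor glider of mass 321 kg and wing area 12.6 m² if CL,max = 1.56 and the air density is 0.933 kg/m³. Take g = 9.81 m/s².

Weight W = mg = 321 × 9.81 = 3149 N.
V_stall = √(2W/(ρ·S·CL,max)) = √(2 × 3149 / (0.933 × 12.6 × 1.56))
V_stall = √343.4 = 18.5 m/s

V_stall = 18.5 m/s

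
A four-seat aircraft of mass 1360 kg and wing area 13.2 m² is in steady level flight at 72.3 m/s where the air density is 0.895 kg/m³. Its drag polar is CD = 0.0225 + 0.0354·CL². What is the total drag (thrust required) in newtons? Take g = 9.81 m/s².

D = 899 N

In steady level flight, lift balances weight: W = mg = 1360 × 9.81 = 13342 N.
q = ½ρv² = ½ × 0.895 × 72.3² = 2339 Pa.
Required CL = L/(qS) = 13342/(2339·13.2) = 0.4321.
CD = 0.0225 + 0.0354 × 0.4321² = 0.02911.
D = q·S·CD = 2339 × 13.2 × 0.02911 = 898.8 N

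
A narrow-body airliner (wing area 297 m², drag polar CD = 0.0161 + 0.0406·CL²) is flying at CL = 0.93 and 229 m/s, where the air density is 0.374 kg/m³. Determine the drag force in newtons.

D = 1.49×10^5 N

CD = 0.0161 + 0.0406 × 0.93² = 0.05121
D = ½ρv²S·CD = ½ × 0.374 × 229² × 297 × 0.05121 = 1.49×10^5 N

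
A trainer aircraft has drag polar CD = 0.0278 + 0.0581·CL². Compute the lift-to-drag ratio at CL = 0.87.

L/D = 12.1

CD = 0.0278 + 0.0581 × 0.87² = 0.07178
L/D = CL/CD = 0.87 / 0.07178 = 12.1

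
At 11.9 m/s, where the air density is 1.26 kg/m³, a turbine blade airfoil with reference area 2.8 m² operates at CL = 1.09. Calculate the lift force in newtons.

L = ½ρv²S·CL = ½ × 1.26 × 11.9² × 2.8 × 1.09 = 272 N

L = 272 N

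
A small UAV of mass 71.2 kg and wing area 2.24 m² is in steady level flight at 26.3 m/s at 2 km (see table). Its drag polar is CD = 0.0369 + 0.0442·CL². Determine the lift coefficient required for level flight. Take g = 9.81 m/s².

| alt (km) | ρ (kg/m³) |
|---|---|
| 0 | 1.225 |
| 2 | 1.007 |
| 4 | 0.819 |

At 2 km, from the table: ρ = 1.007 kg/m³.
Level flight ⇒ L = W = m·g = 71.2 × 9.81 = 698.47 N.
q = ½ρv² = ½ × 1.007 × 26.3² = 348.3 Pa.
CL = W/(q·S) = 698.47 / (348.3 × 2.24) = 0.8953.

CL = 0.895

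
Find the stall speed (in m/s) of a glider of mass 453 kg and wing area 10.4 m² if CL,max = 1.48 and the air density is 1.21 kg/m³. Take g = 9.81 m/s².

At stall, lift equals weight: L = W = m·g = 453 × 9.81 = 4444 N.
From L = ½ρV²S·CL,max = W: V_stall = √(2W/(ρSCL,max)) = √(2·4444/(1.21·10.4·1.48))
V_stall = √477.2 = 21.8 m/s

V_stall = 21.8 m/s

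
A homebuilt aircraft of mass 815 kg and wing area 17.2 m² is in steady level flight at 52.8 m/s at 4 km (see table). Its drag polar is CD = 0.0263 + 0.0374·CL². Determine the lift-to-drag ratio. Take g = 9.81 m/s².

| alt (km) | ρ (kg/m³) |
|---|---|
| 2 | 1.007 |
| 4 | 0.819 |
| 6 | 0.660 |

L/D = 12.5

At 4 km, from the table: ρ = 0.819 kg/m³.
In steady level flight, lift balances weight: W = mg = 815 × 9.81 = 7995.2 N.
Dynamic pressure q = 0.5 × 0.819 × 52.8² = 1142 Pa.
CL = 2W/(ρv²S) = 2×7995.2/(0.819×52.8²×17.2) = 0.4072.
CD = 0.0263 + 0.0374 × 0.4072² = 0.0325.
L/D = CL/CD = 0.4072 / 0.0325 = 12.5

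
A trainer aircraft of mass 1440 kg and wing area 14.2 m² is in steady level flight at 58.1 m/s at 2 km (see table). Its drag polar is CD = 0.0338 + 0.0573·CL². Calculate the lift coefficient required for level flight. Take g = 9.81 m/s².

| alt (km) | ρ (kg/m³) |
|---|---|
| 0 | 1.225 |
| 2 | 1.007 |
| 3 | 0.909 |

CL = 0.585

At 2 km, from the table: ρ = 1.007 kg/m³.
In steady level flight, lift balances weight: W = mg = 1440 × 9.81 = 14126 N.
q = ½ρv² = ½ × 1.007 × 58.1² = 1700 Pa.
Required CL = L/(qS) = 14126/(1700·14.2) = 0.5853.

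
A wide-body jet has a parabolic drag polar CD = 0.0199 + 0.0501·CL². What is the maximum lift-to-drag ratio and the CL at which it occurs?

(L/D)max = 15.8, at CL = 0.63

For CD = CD0 + K·CL², (L/D)max occurs at CL* = √(CD0/K) and equals 1/(2√(K·CD0)).
(L/D)max = 1/(2√(0.0501 × 0.0199)) = 1/(2 × 0.03158) = 15.8
CL* = √(0.0199/0.0501) = 0.63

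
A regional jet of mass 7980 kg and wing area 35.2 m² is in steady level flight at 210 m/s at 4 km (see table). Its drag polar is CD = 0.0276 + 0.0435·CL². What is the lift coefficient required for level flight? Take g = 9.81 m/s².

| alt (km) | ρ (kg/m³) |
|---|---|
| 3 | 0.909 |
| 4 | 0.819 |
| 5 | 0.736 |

CL = 0.123

At 4 km, from the table: ρ = 0.819 kg/m³.
Weight W = mg = 7980 × 9.81 = 78284 N; in level flight L = W.
Dynamic pressure q = 0.5 × 0.819 × 210² = 18060 Pa.
CL = W/(q·S) = 78284 / (18060 × 35.2) = 0.1232.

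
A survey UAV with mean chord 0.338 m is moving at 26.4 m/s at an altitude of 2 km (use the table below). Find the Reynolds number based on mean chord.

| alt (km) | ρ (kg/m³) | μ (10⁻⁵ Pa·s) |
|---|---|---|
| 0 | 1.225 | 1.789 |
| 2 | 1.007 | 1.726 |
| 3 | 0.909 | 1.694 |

Re = 5.21×10^5

At 2 km, from the table: ρ = 1.007 kg/m³, μ = 1.726×10⁻⁵ Pa·s.
Re = ρ·v·c/μ = 1.007 × 26.4 × 0.338 / (1.726×10⁻⁵) = 5.21×10^5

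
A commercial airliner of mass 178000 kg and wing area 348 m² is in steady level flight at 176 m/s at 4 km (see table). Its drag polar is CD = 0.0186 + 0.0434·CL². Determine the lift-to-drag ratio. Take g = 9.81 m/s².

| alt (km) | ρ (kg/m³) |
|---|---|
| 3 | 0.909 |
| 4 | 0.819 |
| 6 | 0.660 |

L/D = 15.6

At 4 km, from the table: ρ = 0.819 kg/m³.
Weight W = mg = 178000 × 9.81 = 1.7462×10^6 N; in level flight L = W.
Dynamic pressure q = 0.5 × 0.819 × 176² = 12680 Pa.
Required CL = L/(qS) = 1.7462×10^6/(12680·348) = 0.3956.
CD = 0.0186 + 0.0434 × 0.3956² = 0.02539.
L/D = CL/CD = 0.3956 / 0.02539 = 15.6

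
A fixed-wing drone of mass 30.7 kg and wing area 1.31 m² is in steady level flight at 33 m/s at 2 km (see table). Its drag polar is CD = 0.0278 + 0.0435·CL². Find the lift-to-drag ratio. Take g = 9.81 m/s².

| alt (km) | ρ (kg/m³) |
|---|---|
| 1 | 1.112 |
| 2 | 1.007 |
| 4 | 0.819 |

L/D = 11.8

At 2 km, from the table: ρ = 1.007 kg/m³.
Level flight ⇒ L = W = m·g = 30.7 × 9.81 = 301.17 N.
q = ½ρv² = ½ × 1.007 × 33² = 548.3 Pa.
CL = W/(q·S) = 301.17 / (548.3 × 1.31) = 0.4193.
CD = 0.0278 + 0.0435 × 0.4193² = 0.03545.
L/D = CL/CD = 0.4193 / 0.03545 = 11.8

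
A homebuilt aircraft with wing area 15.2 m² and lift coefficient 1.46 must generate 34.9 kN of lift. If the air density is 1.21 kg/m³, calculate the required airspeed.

L = ½ρv²S·CL ⇒ v = √(2L/(ρ·S·CL))
v = √(2 × 34900 / (1.21 × 15.2 × 1.46)) = √2599 = 51 m/s

v = 51 m/s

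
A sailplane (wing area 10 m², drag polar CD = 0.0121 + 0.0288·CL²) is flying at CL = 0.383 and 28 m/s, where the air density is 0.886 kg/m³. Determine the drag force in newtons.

D = 56.7 N

CD = 0.0121 + 0.0288 × 0.383² = 0.01632
D = ½ρv²S·CD = ½ × 0.886 × 28² × 10 × 0.01632 = 56.7 N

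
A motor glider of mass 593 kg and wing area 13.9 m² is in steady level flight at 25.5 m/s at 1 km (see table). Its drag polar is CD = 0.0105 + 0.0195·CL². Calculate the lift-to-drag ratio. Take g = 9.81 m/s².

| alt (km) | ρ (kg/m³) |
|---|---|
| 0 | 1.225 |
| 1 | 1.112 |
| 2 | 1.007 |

At 1 km, from the table: ρ = 1.112 kg/m³.
Level flight ⇒ L = W = m·g = 593 × 9.81 = 5817.3 N.
Dynamic pressure q = 0.5 × 1.112 × 25.5² = 361.5 Pa.
CL = W/(q·S) = 5817.3 / (361.5 × 13.9) = 1.158.
CD = 0.0105 + 0.0195 × 1.158² = 0.03663.
L/D = CL/CD = 1.158 / 0.03663 = 31.6

L/D = 31.6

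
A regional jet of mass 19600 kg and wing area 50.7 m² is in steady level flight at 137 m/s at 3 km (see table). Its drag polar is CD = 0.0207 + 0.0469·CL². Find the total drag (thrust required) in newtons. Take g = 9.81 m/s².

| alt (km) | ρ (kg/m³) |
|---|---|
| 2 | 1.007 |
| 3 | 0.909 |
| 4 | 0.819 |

At 3 km, from the table: ρ = 0.909 kg/m³.
Level flight ⇒ L = W = m·g = 19600 × 9.81 = 1.9228×10^5 N.
Dynamic pressure q = 0.5 × 0.909 × 137² = 8531 Pa.
CL = W/(q·S) = 1.9228×10^5 / (8531 × 50.7) = 0.4446.
CD = 0.0207 + 0.0469 × 0.4446² = 0.02997.
D = q·S·CD = 8531 × 50.7 × 0.02997 = 12960 N

D = 13000 N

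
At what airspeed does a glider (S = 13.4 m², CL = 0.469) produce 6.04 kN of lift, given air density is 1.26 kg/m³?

L = ½ρv²S·CL ⇒ v = √(2L/(ρ·S·CL))
v = √(2 × 6040 / (1.26 × 13.4 × 0.469)) = √1526 = 39.1 m/s

v = 39.1 m/s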